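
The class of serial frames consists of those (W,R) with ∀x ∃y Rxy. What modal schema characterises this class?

A defining formula is □q → ◇q (the D axiom).

□q → ◇q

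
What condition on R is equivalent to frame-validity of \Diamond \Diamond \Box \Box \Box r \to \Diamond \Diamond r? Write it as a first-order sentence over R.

\forall x \forall y (x R^2 y \to \exists w (y R^3 w \wedge x R^2 w))

This is a Sahlqvist (Geach-type) schema ◇^2□^3r → □^0◇^2r.
Minimal-valuation argument: fix x; take any y with xR^2y and any z with xR^0z. Set V(r) to the set of worlds R-reachable from y in exactly 3 steps. Then □^3r holds at y, so the antecedent holds at x; validity forces ◇^2r at z, giving a w with zR^2w and yR^3w.
First-order correspondent: \forall x \forall y (x R^2 y \to \exists w (y R^3 w \wedge x R^2 w)).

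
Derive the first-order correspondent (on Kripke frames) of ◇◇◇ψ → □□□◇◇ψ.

This is a Sahlqvist (Geach-type) schema ◇^3□^0ψ → □^3◇^2ψ.
Minimal-valuation argument: fix x; take any y with xR^3y and any z with xR^3z. Set V(ψ) to the set of worlds R-reachable from y in exactly 0 steps. Then □^0ψ holds at y, so the antecedent holds at x; validity forces ◇^2ψ at z, giving a w with zR^2w and yR^0w.
First-order correspondent: ∀x ∀y ∀z ((xR³y ∧ xR³z) → ∃w (y = w ∧ zR²w)).

∀x ∀y ∀z ((xR³y ∧ xR³z) → ∃w (y = w ∧ zR²w))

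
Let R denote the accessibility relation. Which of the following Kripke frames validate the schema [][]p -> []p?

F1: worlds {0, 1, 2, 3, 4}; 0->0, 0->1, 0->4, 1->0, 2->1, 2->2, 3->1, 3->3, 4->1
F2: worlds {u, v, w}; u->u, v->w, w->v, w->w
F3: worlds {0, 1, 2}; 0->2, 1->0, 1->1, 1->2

F2

This is the axiom for density; its first-order frame correspondent is forall x forall y (Rxy -> exists z (Rxz & Rzy)).
F1: fails — R41 but no z with R4z and Rz1.
F2: holds.
F3: fails — R02 but no z with R0z and Rz2.
Valid on: F2.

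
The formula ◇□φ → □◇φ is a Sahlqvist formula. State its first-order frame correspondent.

convergence: ∀x ∀y ∀z (Rxy ∧ Rxz → ∃w (Ryw ∧ Rzw))

This schema is the .2 axiom.
Its frame correspondent is convergence — ∀x ∀y ∀z (Rxy ∧ Rxz → ∃w (Ryw ∧ Rzw)).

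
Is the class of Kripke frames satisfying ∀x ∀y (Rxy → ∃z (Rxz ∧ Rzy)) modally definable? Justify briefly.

Yes: it is density, defined by the C4 schema □□q → □q.
Suppose □□q→□q is valid. Take Rxy and set V(q)={w : xR²w}. Then □□q at x, so □q at x, so q at y, i.e. ∃z(Rxz∧Rzy).

Definable; □□q → □q defines it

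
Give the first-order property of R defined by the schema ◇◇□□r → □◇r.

∀x ∀y ∀z ((xR²y ∧ xRz) → ∃w (yR²w ∧ zRw))

This is a Sahlqvist (Geach-type) schema ◇^2□^2r → □^1◇^1r.
Minimal-valuation argument: fix x; take any y with xR^2y and any z with xR^1z. Set V(r) to the set of worlds R-reachable from y in exactly 2 steps. Then □^2r holds at y, so the antecedent holds at x; validity forces ◇^1r at z, giving a w with zR^1w and yR^2w.
First-order correspondent: ∀x ∀y ∀z ((xR²y ∧ xRz) → ∃w (yR²w ∧ zRw)).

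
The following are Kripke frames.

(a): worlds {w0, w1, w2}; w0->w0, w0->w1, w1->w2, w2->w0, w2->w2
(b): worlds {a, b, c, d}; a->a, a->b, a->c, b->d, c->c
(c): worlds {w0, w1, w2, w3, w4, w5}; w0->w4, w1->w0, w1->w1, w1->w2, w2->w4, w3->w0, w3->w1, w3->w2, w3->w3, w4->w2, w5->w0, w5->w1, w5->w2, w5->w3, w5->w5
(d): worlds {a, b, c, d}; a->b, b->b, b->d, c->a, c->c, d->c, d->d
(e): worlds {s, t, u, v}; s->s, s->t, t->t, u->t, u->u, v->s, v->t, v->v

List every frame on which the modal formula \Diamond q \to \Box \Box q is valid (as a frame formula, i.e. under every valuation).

The schema corresponds to a generalized confluence (Geach) condition: \forall x \forall y \forall z ((xRy \wedge x R^2 z) \to \exists w (y = w \wedge z = w)).
(a): fails — w0Rw0, w0R²w1 but w0 ≠ w1.
(b): fails — aRa, aR²b but a ≠ b.
(c): fails — w0Rw4, w0R²w2 but w4 ≠ w2.
(d): fails — aRb, aR²d but b ≠ d.
(e): fails — sRs, sR²t but s ≠ t.
Valid on no frame.

none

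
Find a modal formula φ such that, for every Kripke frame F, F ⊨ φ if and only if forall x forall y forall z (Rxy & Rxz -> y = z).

◇q → □q

This is partial functionality; the standard corresponding axiom is CD: ◇q → □q.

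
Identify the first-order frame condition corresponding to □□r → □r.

Suppose □□r→□r is valid. Take Rxy and set V(r)={w : xR²w}. Then □□r at x, so □r at x, so r at y, i.e. ∃z(Rxz∧Rzy).
The converse is a direct semantic check.
Frame condition: ∀x ∀y (Rxy → ∃z (Rxz ∧ Rzy)).

density: ∀x ∀y (Rxy → ∃z (Rxz ∧ Rzy))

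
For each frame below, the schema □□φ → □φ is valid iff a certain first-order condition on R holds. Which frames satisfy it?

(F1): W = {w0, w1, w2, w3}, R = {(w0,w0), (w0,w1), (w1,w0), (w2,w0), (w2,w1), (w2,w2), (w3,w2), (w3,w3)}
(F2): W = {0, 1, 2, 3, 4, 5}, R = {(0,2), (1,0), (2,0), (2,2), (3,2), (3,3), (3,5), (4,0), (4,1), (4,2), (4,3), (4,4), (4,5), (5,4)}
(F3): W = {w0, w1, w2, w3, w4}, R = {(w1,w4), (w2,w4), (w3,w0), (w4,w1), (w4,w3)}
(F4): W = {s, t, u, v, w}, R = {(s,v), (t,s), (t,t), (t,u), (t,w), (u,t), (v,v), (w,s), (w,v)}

This is the axiom for density; its first-order frame correspondent is ∀x ∀y (Rxy → ∃z (Rxz ∧ Rzy)).
(F1): ✓.
(F2): fails — R10 but no z with R1z and Rz0.
(F3): fails — Rw2w4 but no z with Rw2z and Rzw4.
(F4): fails — Rws but no z with Rwz and Rzs.

(F1)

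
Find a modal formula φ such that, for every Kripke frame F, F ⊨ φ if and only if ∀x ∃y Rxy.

This is seriality; the standard corresponding axiom is D: □p → ◇p.

□p → ◇p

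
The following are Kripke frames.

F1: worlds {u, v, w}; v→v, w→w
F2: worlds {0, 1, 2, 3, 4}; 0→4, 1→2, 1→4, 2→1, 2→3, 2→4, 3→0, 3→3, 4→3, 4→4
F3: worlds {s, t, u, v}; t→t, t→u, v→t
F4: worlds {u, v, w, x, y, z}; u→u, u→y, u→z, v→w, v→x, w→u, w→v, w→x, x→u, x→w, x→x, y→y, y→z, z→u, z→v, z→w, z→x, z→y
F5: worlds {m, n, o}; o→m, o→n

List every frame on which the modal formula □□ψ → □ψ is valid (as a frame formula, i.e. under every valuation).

F1, F3

The schema corresponds to density: ∀x ∀y (Rxy → ∃z (Rxz ∧ Rzy)).
F1: ✓.
F2: fails — R12 but no z with R1z and Rz2.
F3: ✓.
F4: fails — Rwv but no t with Rwt and Rtv.
F5: fails — Rom but no z with Roz and Rzm.
Valid on: F1, F3.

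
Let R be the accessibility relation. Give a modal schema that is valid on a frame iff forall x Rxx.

This is reflexivity; the standard corresponding axiom is T: □ψ → ψ.
Suppose □ψ→ψ is valid. At any x set V(ψ)={w : Rxw}. Then □ψ holds at x, so ψ holds at x, i.e. Rxx.

□ψ → ψ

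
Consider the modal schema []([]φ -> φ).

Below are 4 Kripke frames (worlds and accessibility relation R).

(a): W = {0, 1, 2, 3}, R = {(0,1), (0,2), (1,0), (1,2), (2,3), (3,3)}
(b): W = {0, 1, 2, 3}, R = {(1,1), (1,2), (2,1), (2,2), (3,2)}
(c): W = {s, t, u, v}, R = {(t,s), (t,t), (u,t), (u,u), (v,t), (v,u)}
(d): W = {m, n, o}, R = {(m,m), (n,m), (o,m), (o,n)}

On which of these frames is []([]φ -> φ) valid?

Frame correspondent (Sahlqvist): forall x forall y (Rxy -> Ryy) — i.e. shift-reflexivity.
(a): fails — R10 but not R00.
(b): holds.
(c): fails — Rts but not Rss.
(d): fails — Ron but not Rnn.
Valid on: (b).

(b)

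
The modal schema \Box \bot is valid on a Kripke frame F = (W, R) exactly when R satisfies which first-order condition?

emptiness of R

□⊥ is valid iff no world has any successor (otherwise □⊥ fails at any world with one).
Conversely, any frame satisfying \forall x \forall y \neg Rxy validates the schema.
So the correspondent is emptiness of R.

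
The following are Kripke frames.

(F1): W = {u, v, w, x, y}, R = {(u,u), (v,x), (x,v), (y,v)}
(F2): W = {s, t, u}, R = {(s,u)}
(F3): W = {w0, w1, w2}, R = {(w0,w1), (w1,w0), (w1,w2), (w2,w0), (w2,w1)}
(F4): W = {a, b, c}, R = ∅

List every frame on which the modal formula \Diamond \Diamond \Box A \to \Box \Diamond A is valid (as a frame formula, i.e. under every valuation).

The schema corresponds to a generalized confluence (Geach) condition: \forall x \forall y \forall z ((x R^2 y \wedge xRz) \to \exists w (yRw \wedge zRw)).
(F1): fails — vR²v, vRx but no t with vRt and xRt.
(F2): satisfies the condition.
(F3): fails — w0R²w0, w0Rw1 but no w with w0Rw and w1Rw.
(F4): satisfies the condition.

(F2), (F4)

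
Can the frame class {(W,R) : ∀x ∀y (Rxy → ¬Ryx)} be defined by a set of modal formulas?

Modal frame validity is preserved under surjective bounded morphisms.
The 3-cycle (worlds 0,1,2 with 0→1→2→0) is asymmetric. Mapping every world to a single reflexive point • is a surjective bounded morphism, and the reflexive point is not asymmetric (R•• but asymmetry requires ¬R••).
So the class is not modally definable.

No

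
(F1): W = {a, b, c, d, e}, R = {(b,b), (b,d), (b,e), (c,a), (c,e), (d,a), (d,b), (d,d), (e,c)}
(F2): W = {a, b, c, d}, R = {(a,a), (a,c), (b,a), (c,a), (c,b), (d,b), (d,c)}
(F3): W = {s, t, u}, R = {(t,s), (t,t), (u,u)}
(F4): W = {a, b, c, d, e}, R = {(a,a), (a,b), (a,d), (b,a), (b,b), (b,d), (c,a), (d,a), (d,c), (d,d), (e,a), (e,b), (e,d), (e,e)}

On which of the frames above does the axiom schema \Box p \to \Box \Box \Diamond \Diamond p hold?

(F2), (F4)

Frame correspondent (Sahlqvist): \forall x \forall z (x R^2 z \to \exists w (xRw \wedge z R^2 w)) — i.e. a generalized confluence (Geach) condition.
(F1): fails — bR²a but no w with bRw and aR²w.
(F2): holds.
(F3): fails — tR²s but no w with tRw and sR²w.
(F4): holds.
Valid on: (F2), (F4).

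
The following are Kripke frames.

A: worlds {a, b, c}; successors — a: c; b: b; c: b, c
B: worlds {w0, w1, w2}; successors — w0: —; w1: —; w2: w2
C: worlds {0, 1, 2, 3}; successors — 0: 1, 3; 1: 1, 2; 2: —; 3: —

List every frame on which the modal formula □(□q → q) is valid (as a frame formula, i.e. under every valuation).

A, B

This is the axiom for shift-reflexivity; its first-order frame correspondent is ∀x ∀y (Rxy → Ryy).
A: condition met.
B: condition met.
C: fails — R12 but not R22.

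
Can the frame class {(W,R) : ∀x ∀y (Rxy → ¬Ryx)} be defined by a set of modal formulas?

Any modally definable frame class is closed under surjective bounded morphisms.
The 5-cycle (worlds s,t,u,v,w with s→t→u→v→w→s) is asymmetric. Mapping every world to a single reflexive point • is a surjective bounded morphism, and the reflexive point is not asymmetric (R•• but asymmetry requires ¬R••).
So the class is not modally definable.

No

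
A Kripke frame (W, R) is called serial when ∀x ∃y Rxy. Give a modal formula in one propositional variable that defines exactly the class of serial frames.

The condition is seriality. The D schema □s → ◇s defines it.
Suppose □s→◇s is valid. At any x set V(s)=W. Then □s at x, so ◇s at x, so x has a successor.

□s → ◇s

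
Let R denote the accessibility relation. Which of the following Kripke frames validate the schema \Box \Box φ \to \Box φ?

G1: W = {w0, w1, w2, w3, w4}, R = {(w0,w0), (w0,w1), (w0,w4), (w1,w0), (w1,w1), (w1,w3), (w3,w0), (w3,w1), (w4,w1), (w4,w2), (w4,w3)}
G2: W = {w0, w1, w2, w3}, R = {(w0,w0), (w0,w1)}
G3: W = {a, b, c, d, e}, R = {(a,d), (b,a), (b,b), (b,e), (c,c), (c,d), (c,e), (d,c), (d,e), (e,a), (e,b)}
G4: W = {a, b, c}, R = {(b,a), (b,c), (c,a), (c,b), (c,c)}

The schema corresponds to density: \forall x \forall y (Rxy \to \exists z (Rxz \wedge Rzy)).
G1: fails — Rw4w2 but no z with Rw4z and Rzw2.
G2: holds.
G3: fails — Rad but no z with Raz and Rzd.
G4: holds.
Valid on: G2, G4.

G2, G4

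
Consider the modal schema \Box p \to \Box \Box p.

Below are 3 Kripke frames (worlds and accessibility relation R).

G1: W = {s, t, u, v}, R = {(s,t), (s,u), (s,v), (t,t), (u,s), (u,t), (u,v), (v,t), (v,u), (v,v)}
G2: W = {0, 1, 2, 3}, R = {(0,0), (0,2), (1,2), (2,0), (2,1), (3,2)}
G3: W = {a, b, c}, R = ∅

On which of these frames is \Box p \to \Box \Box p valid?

Frame correspondent (Sahlqvist): \forall x \forall y \forall z (Rxy \wedge Ryz \to Rxz) — i.e. transitivity.
G1: fails — Ruv and Rvu but not Ruu.
G2: fails — R32 and R20 but not R30.
G3: satisfies the condition.
Valid on: G3.

G3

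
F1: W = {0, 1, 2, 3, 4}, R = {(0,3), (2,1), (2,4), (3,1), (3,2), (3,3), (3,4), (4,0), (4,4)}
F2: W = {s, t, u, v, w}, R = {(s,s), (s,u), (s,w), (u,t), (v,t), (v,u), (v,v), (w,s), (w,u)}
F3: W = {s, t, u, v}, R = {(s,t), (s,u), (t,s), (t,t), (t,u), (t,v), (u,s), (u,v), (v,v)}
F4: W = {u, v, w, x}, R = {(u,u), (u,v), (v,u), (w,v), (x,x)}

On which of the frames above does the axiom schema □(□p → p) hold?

Frame correspondent (Sahlqvist): ∀x ∀y (Rxy → Ryy) — i.e. shift-reflexivity.
F1: fails — R32 but not R22.
F2: fails — Rwu but not Ruu.
F3: fails — Rus but not Rss.
F4: fails — Ruv but not Rvv.

none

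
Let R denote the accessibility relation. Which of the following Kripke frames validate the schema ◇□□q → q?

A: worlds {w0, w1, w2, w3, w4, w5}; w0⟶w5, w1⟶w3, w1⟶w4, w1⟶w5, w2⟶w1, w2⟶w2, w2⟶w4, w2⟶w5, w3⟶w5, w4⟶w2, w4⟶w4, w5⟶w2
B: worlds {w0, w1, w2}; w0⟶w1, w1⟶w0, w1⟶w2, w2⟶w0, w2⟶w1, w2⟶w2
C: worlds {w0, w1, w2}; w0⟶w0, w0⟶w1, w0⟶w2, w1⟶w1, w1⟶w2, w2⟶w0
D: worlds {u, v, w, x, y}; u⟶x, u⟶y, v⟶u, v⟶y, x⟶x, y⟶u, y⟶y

C

The schema corresponds to a generalized confluence (Geach) condition: ∀x ∀y (xRy → ∃w (yR²w ∧ x = w)).
A: fails — w0Rw5 but no w with w5R²w and w0=w.
B: fails — w1Rw0 but no w with w0R²w and w1=w.
C: condition met.
D: fails — uRx but no t with xR²t and u=t.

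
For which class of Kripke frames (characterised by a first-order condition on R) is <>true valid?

◇⊤ holds at w iff w has a successor, so frame-validity of ◇⊤ is exactly seriality. Equivalently via □p → ◇p:
Suppose □p→◇p is valid. At any x set V(p)=W. Then □p at x, so ◇p at x, so x has a successor.

Seriality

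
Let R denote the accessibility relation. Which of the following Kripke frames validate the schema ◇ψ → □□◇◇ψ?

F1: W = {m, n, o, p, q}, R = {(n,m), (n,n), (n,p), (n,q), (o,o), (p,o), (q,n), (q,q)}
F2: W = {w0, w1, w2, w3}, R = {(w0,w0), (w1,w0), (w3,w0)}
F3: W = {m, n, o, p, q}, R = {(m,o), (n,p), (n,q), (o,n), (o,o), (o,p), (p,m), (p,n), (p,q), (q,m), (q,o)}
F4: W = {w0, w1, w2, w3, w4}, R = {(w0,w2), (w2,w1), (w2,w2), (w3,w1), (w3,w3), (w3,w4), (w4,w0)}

F2

Frame correspondent (Sahlqvist): ∀x ∀y ∀z ((xRy ∧ xR²z) → ∃w (y = w ∧ zR²w)) — i.e. a generalized confluence (Geach) condition.
F1: fails — nRm, nR²m but no w with m=w and mR²w.
F2: holds.
F3: fails — nRp, nR²n but no w with p=w and nR²w.
F4: fails — w0Rw2, w0R²w1 but no w with w2=w and w1R²w.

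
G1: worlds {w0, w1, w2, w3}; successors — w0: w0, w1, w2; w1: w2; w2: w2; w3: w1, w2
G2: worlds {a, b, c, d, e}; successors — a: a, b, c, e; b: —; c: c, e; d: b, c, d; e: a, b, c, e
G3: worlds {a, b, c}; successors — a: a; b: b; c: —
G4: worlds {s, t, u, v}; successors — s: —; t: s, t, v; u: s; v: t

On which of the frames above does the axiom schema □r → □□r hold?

Frame correspondent (Sahlqvist): ∀x ∀y ∀z (Rxy ∧ Ryz → Rxz) — i.e. transitivity.
G1: satisfies the condition.
G2: fails — Rdc and Rce but not Rde.
G3: satisfies the condition.
G4: fails — Rvt and Rtv but not Rvv.
Valid on: G1, G3.

G1, G3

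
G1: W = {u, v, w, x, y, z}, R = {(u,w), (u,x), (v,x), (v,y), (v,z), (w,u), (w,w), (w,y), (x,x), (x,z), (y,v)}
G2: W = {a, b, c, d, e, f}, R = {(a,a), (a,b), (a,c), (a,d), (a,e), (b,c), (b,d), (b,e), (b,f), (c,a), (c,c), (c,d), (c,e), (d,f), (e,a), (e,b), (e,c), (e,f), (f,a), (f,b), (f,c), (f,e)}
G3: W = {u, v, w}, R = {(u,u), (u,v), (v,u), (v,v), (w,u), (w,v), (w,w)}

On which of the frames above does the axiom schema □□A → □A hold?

This is the axiom for density; its first-order frame correspondent is ∀x ∀y (Rxy → ∃z (Rxz ∧ Rzy)).
G1: fails — Ryv but no t with Ryt and Rtv.
G2: fails — Rdf but no z with Rdz and Rzf.
G3: holds.

G3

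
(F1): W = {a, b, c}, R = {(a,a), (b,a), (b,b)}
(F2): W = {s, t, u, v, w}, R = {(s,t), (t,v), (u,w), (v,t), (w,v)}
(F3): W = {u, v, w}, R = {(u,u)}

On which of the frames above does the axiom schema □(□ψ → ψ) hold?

The schema corresponds to shift-reflexivity: ∀x ∀y (Rxy → Ryy).
(F1): ✓.
(F2): fails — Ruw but not Rww.
(F3): ✓.
Valid on: (F1), (F3).

(F1), (F3)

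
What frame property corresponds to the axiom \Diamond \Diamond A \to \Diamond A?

This is a form of the 4 axiom.
Its frame correspondent is transitivity — \forall x \forall y \forall z (Rxy \wedge Ryz \to Rxz).

Transitivity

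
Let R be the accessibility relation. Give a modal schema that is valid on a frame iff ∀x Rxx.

The condition is reflexivity. The T schema □s → s defines it.
Suppose □s→s is valid. At any x set V(s)={w : Rxw}. Then □s holds at x, so s holds at x, i.e. Rxx.

□s → s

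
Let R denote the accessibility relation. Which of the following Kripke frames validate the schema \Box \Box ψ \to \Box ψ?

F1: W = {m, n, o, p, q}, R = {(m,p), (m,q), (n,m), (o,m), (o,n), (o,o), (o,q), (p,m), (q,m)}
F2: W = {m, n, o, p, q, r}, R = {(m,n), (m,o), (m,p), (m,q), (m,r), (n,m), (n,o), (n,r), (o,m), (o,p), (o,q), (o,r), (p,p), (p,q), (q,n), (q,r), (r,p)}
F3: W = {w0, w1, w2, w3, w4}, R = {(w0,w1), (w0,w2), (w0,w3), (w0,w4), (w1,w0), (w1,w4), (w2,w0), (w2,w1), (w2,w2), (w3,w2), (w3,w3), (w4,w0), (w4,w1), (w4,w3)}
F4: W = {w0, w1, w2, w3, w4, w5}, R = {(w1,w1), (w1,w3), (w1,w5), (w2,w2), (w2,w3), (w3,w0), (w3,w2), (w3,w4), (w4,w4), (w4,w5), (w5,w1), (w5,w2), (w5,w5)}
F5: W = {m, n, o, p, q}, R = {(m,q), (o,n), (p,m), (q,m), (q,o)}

The schema corresponds to density: \forall x \forall y (Rxy \to \exists z (Rxz \wedge Rzy)).
F1: fails — Rpm but no z with Rpz and Rzm.
F2: fails — Rom but no z with Roz and Rzm.
F3: satisfies the condition.
F4: fails — Rw3w0 but no z with Rw3z and Rzw0.
F5: fails — Ron but no z with Roz and Rzn.
Valid on: F3.

F3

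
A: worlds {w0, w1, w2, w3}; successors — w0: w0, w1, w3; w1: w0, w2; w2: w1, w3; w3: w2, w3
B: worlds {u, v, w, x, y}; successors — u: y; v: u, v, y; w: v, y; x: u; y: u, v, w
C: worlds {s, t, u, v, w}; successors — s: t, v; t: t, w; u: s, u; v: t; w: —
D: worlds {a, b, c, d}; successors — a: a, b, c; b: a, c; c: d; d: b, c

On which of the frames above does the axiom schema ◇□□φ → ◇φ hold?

A, B, D

Frame correspondent (Sahlqvist): ∀x ∀y (xRy → ∃w (yR²w ∧ xRw)) — i.e. a generalized confluence (Geach) condition.
A: holds.
B: holds.
C: fails — tRw but no w* with wR²w* and tRw*.
D: holds.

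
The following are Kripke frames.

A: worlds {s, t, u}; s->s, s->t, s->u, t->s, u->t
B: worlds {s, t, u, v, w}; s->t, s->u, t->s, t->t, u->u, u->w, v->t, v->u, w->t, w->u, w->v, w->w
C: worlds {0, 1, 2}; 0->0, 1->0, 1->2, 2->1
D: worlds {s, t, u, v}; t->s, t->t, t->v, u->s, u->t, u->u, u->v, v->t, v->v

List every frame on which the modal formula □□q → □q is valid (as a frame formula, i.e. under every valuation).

B, D

This is the axiom for density; its first-order frame correspondent is ∀x ∀y (Rxy → ∃z (Rxz ∧ Rzy)).
A: fails — Rut but no z with Ruz and Rzt.
B: ✓.
C: fails — R12 but no z with R1z and Rz2.
D: ✓.
Valid on: B, D.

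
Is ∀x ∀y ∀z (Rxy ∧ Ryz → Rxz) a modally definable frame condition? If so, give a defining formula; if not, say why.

The condition is transitivity. A defining modal formula is □q → □□q.

Definable; □q → □□q defines it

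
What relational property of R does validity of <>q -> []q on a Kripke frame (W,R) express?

partial functionality: forall x forall y forall z (Rxy & Rxz -> y = z)

This schema is the CD axiom.
It corresponds to partial functionality: forall x forall y forall z (Rxy & Rxz -> y = z).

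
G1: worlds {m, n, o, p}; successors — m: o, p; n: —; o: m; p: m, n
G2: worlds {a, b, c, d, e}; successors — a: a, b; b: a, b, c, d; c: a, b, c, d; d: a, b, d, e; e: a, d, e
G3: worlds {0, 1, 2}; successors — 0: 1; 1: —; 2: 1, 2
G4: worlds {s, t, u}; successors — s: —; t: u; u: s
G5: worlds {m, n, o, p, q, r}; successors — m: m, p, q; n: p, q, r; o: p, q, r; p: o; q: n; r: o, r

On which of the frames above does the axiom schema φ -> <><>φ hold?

The schema corresponds to a generalized confluence (Geach) condition: forall x exists w (x = w & x R^2 w).
G1: fails — at n but no w with n=w and nR²w.
G2: holds.
G3: fails — at 0 but no w with 0=w and 0R²w.
G4: fails — at s but no w with s=w and sR²w.
G5: holds.
Valid on: G2, G5.

G2, G5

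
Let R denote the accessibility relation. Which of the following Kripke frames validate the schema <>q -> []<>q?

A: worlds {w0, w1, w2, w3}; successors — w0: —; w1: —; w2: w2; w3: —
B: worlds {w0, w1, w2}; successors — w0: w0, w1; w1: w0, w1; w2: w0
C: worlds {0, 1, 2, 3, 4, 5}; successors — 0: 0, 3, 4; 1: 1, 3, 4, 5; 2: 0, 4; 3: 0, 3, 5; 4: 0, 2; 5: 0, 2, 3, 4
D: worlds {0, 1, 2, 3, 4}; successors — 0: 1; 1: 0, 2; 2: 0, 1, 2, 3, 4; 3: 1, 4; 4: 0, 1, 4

Frame correspondent (Sahlqvist): forall x forall y forall z (Rxy & Rxz -> Ryz) — i.e. the Euclidean property.
A: satisfies the condition.
B: satisfies the condition.
C: fails — R04 and R04 but not R44.
D: fails — R01 and R01 but not R11.

A, B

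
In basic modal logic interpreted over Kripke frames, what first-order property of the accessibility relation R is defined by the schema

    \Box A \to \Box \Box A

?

transitivity

Suppose □A→□□A is valid. Take Rxy, Ryz and set V(A)={w : Rxw}. Then □A at x, so □□A at x, so □A at y, so A at z, i.e. Rxz.
Conversely, any frame satisfying \forall x \forall y \forall z (Rxy \wedge Ryz \to Rxz) validates the schema.
So the correspondent is transitivity.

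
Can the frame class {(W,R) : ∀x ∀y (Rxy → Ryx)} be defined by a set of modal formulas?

Yes — defined by q → □◇q

The condition is symmetry. A defining modal formula is q → □◇q.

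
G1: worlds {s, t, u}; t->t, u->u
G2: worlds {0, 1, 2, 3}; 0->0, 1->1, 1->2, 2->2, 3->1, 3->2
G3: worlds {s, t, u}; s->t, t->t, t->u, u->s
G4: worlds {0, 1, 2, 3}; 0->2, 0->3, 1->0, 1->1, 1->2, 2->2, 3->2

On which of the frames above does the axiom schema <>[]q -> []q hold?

Frame correspondent (Sahlqvist): forall x forall y forall z (Rxy & Rxz -> Ryz) — i.e. the Euclidean property.
G1: ✓.
G2: fails — R12 and R11 but not R21.
G3: fails — Rtu and Rtt but not Rut.
G4: fails — R02 and R03 but not R23.

G1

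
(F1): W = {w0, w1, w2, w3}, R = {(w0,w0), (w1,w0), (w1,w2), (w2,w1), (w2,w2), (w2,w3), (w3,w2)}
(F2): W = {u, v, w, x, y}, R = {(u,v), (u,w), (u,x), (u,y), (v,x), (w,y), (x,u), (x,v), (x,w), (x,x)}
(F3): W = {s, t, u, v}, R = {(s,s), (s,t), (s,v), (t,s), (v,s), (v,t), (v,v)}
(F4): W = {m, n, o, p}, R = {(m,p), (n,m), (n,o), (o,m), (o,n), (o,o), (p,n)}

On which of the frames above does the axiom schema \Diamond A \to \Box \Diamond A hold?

none

This is the axiom for the Euclidean property; its first-order frame correspondent is \forall x \forall y \forall z (Rxy \wedge Rxz \to Ryz).
(F1): fails — Rw1w2 and Rw1w0 but not Rw2w0.
(F2): fails — Ruv and Ruv but not Rvv.
(F3): fails — Rst and Rsv but not Rtv.
(F4): fails — Rmp and Rmp but not Rpp.
Valid on no frame.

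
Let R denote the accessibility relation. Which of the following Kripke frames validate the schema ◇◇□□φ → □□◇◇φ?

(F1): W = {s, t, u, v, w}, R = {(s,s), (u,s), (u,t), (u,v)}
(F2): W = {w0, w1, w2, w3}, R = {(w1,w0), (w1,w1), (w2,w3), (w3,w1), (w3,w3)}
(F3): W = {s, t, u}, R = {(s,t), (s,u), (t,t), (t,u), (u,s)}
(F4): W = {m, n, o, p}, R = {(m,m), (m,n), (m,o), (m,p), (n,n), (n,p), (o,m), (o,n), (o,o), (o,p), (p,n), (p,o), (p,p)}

(F1), (F3), (F4)

The schema corresponds to a generalized confluence (Geach) condition: ∀x ∀y ∀z ((xR²y ∧ xR²z) → ∃w (yR²w ∧ zR²w)).
(F1): ✓.
(F2): fails — w1R²w0, w1R²w0 but no w with w0R²w and w0R²w.
(F3): ✓.
(F4): ✓.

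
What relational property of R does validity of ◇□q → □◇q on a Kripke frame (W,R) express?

This schema is the .2 axiom.
It corresponds to convergence: ∀x ∀y ∀z (Rxy ∧ Rxz → ∃w (Ryw ∧ Rzw)).

Convergence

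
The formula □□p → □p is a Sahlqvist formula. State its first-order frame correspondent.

density: ∀x ∀y (Rxy → ∃z (Rxz ∧ Rzy))

Suppose □□p→□p is valid. Take Rxy and set V(p)={w : xR²w}. Then □□p at x, so □p at x, so p at y, i.e. ∃z(Rxz∧Rzy).
Conversely, any frame satisfying ∀x ∀y (Rxy → ∃z (Rxz ∧ Rzy)) validates the schema.
So the correspondent is density.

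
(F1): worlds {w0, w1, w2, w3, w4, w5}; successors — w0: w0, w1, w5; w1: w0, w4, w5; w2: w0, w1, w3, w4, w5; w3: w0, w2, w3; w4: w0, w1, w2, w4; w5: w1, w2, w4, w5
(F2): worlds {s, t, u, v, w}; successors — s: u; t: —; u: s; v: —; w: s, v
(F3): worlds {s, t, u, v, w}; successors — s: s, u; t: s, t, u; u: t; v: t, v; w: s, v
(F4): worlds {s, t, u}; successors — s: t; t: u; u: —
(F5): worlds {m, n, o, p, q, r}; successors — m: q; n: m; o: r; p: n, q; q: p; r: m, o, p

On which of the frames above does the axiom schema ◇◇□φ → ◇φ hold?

(F1), (F2)

This is the axiom for a generalized confluence (Geach) condition; its first-order frame correspondent is ∀x ∀y (xR²y → ∃w (yRw ∧ xRw)).
(F1): satisfies the condition.
(F2): satisfies the condition.
(F3): fails — sR²u but no w* with uRw* and sRw*.
(F4): fails — sR²u but no w with uRw and sRw.
(F5): fails — nR²q but no w with qRw and nRw.
Valid on: (F1), (F2).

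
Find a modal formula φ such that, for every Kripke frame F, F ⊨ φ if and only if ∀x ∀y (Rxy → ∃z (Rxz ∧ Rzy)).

□□q → □q

The condition is density. The C4 schema □□q → □q defines it.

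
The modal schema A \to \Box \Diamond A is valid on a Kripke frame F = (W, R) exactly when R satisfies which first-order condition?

Suppose A→□◇A is valid. Take Rxy and set V(A)={x}. Then A at x, so □◇A at x, so ◇A at y, so some z with Ryz has A; z=x, i.e. Ryx.

Symmetry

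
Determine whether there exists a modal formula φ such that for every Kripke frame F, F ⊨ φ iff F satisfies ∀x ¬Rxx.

Any modally definable frame class is closed under surjective bounded morphisms.
The 2-cycle (worlds a,b with a→b→a) is irreflexive, and the map sending every world to a single reflexive point • is a surjective bounded morphism (forth: every edge maps to (•,•); back: every world has a successor). So any modal formula valid on the 2-cycle is also valid on the reflexive point, which is not irreflexive.
So no modal formula (or set of formulas) defines exactly the irreflexive frames.

No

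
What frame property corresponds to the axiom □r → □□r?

transitivity: ∀x ∀y ∀z (Rxy ∧ Ryz → Rxz)

Suppose □r→□□r is valid. Take Rxy, Ryz and set V(r)={w : Rxw}. Then □r at x, so □□r at x, so □r at y, so r at z, i.e. Rxz.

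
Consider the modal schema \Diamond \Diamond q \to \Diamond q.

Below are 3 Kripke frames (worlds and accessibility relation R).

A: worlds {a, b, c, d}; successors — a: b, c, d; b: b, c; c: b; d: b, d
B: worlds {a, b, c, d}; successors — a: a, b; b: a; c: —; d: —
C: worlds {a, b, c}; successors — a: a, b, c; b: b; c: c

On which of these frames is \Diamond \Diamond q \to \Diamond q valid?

The schema corresponds to transitivity: \forall x \forall y \forall z (Rxy \wedge Ryz \to Rxz).
A: fails — Rcb and Rbc but not Rcc.
B: fails — Rba and Rab but not Rbb.
C: holds.

C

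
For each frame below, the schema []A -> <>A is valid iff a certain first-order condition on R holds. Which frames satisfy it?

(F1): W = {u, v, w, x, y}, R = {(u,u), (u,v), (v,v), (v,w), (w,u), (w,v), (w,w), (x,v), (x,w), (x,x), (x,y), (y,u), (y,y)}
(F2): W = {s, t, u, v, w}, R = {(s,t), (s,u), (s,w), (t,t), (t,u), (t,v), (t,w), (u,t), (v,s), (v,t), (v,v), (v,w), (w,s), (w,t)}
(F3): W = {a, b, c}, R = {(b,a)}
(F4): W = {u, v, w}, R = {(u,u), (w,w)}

Frame correspondent (Sahlqvist): forall x exists y Rxy — i.e. seriality.
(F1): condition met.
(F2): condition met.
(F3): fails — world a has no successor.
(F4): fails — world v has no successor.

(F1), (F2)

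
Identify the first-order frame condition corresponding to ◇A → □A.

Suppose ◇A→□A is valid. Take Rxy, Rxz and set V(A)={y}. Then ◇A at x, so □A at x, so A at z, i.e. z=y.

partial functionality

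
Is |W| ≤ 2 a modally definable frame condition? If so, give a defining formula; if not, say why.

Any modally definable frame class is closed under disjoint unions.
Any modal formula valid on each of 3 disjoint one-world frames is valid on their disjoint union (validity is preserved under disjoint unions). Each one-world frame has |W|=1≤2, but the union has |W|=3.
So no modal formula (or set of formulas) defines exactly the |W|≤2 frames.

No — not modally definable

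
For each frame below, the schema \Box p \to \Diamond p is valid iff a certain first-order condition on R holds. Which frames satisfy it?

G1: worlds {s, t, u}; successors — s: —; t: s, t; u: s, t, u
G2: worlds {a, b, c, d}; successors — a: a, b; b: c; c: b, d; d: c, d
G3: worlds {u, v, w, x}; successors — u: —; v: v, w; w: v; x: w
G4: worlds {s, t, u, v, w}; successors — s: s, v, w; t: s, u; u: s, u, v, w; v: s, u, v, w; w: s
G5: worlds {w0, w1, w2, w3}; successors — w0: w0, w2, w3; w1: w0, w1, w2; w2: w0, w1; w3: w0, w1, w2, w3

The schema corresponds to seriality: \forall x \exists y Rxy.
G1: fails — world s has no successor.
G2: satisfies the condition.
G3: fails — world u has no successor.
G4: satisfies the condition.
G5: satisfies the condition.
Valid on: G2, G4, G5.

G2, G4, G5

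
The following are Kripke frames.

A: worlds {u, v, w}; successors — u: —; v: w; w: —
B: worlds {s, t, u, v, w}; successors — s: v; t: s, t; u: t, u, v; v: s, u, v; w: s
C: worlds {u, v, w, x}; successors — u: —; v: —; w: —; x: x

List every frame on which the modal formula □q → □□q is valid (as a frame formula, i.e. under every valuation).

A, C

Frame correspondent (Sahlqvist): ∀x ∀y ∀z (Rxy ∧ Ryz → Rxz) — i.e. transitivity.
A: condition met.
B: fails — Ruv and Rvs but not Rus.
C: condition met.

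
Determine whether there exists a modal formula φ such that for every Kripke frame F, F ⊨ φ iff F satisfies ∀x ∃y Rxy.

Yes — defined by □p → ◇p

The condition is seriality. A defining modal formula is □p → ◇p.
Suppose □p→◇p is valid. At any x set V(p)=W. Then □p at x, so ◇p at x, so x has a successor.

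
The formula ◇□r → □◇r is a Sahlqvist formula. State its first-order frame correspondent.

Convergence

This schema is the .2 axiom.
It corresponds to convergence: ∀x ∀y ∀z (Rxy ∧ Rxz → ∃w (Ryw ∧ Rzw)).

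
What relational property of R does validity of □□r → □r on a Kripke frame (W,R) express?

This schema is the C4 axiom.
It corresponds to density: ∀x ∀y (Rxy → ∃z (Rxz ∧ Rzy)).

Density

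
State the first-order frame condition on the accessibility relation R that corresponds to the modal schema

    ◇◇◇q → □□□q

This is a Sahlqvist (Geach-type) schema ◇^3□^0q → □^3◇^0q.
Minimal-valuation argument: fix x; take any y with xR^3y and any z with xR^3z. Set V(q) to the set of worlds R-reachable from y in exactly 0 steps. Then □^0q holds at y, so the antecedent holds at x; validity forces ◇^0q at z, giving a w with zR^0w and yR^0w.
First-order correspondent: ∀x ∀y ∀z ((xR³y ∧ xR³z) → ∃w (y = w ∧ z = w)).

∀x ∀y ∀z ((xR³y ∧ xR³z) → ∃w (y = w ∧ z = w))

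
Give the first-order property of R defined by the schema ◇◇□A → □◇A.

∀x ∀y ∀z ((xR²y ∧ xRz) → ∃w (yRw ∧ zRw))

This is a Sahlqvist (Geach-type) schema ◇^2□^1A → □^1◇^1A.
First-order correspondent: ∀x ∀y ∀z ((xR²y ∧ xRz) → ∃w (yRw ∧ zRw)).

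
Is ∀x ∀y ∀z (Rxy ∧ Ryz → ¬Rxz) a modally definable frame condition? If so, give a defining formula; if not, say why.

Not definable by any modal formula

If a class were modally definable it would be closed under surjective bounded morphisms (Goldblatt–Thomason).
The 7-cycle (worlds w0,w1,w2,w3,w4,w5,w6 with w0→w1→w2→w3→w4→w5→w6→w0) is intransitive. Mapping every world to a single reflexive point • is a surjective bounded morphism; the reflexive point is not intransitive (R••∧R•• but R••).
So no modal formula (or set of formulas) defines exactly the intransitive frames.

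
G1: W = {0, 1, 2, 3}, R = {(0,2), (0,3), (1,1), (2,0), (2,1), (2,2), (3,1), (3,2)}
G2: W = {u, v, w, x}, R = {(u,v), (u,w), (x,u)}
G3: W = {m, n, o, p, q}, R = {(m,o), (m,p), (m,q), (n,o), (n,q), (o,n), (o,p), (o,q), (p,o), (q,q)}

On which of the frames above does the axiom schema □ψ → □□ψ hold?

none

This is the axiom for transitivity; its first-order frame correspondent is ∀x ∀y ∀z (Rxy ∧ Ryz → Rxz).
G1: fails — R32 and R20 but not R30.
G2: fails — Rxu and Ruv but not Rxv.
G3: fails — Ron and Rno but not Roo.
Valid on no frame.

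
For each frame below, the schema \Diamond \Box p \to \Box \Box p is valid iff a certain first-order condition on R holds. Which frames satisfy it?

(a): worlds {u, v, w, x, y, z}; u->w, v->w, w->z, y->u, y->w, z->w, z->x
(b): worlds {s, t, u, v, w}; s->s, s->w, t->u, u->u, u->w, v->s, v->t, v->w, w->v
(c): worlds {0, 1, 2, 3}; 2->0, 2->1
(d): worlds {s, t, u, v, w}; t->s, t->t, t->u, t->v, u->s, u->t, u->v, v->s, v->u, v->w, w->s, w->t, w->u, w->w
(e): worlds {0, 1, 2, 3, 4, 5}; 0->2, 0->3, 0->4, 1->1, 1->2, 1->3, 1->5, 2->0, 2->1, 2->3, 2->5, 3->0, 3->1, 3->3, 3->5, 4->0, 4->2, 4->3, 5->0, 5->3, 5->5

(c)

This is the axiom for a generalized confluence (Geach) condition; its first-order frame correspondent is \forall x \forall y \forall z ((xRy \wedge x R^2 z) \to \exists w (yRw \wedge z = w)).
(a): fails — yRu, yR²z but no t with uRt and z=t.
(b): fails — sRs, sR²v but no w* with sRw* and v=w*.
(c): ✓.
(d): fails — tRs, tR²s but no w* with sRw* and s=w*.
(e): fails — 0R2, 0R²2 but no w with 2Rw and 2=w.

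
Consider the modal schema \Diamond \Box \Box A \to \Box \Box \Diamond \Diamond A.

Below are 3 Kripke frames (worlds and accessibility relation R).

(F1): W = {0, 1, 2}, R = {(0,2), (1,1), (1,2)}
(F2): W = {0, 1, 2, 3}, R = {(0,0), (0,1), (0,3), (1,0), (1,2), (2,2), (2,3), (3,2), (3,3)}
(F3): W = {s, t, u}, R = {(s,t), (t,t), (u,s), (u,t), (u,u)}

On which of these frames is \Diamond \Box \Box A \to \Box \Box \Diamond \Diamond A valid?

Frame correspondent (Sahlqvist): \forall x \forall y \forall z ((xRy \wedge x R^2 z) \to \exists w (y R^2 w \wedge z R^2 w)) — i.e. a generalized confluence (Geach) condition.
(F1): fails — 1R1, 1R²2 but no w with 1R²w and 2R²w.
(F2): condition met.
(F3): condition met.
Valid on: (F2), (F3).

(F2), (F3)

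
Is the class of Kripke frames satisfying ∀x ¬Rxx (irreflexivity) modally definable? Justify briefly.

Not modally definable

Any modally definable frame class is closed under surjective bounded morphisms.
The 5-cycle (worlds a,b,c,d,e with a→b→c→d→e→a) is irreflexive, and the map sending every world to a single reflexive point • is a surjective bounded morphism (forth: every edge maps to (•,•); back: every world has a successor). So any modal formula valid on the 5-cycle is also valid on the reflexive point, which is not irreflexive.
So no modal formula (or set of formulas) defines exactly the irreflexive frames.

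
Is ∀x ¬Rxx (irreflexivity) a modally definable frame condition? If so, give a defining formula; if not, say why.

Any modally definable frame class is closed under surjective bounded morphisms.
The 3-cycle (worlds a,b,c with a→b→c→a) is irreflexive, and the map sending every world to a single reflexive point • is a surjective bounded morphism (forth: every edge maps to (•,•); back: every world has a successor). So any modal formula valid on the 3-cycle is also valid on the reflexive point, which is not irreflexive.
So the class is not modally definable.

Not modally definable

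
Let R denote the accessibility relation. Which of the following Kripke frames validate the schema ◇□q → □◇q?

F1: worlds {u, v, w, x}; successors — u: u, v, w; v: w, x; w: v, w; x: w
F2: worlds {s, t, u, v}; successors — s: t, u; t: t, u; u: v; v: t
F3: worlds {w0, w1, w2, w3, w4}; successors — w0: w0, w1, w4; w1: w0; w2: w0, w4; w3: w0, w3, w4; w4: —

This is the axiom for convergence; its first-order frame correspondent is ∀x ∀y ∀z (Rxy ∧ Rxz → ∃w (Ryw ∧ Rzw)).
F1: satisfies the condition.
F2: fails — Rsu and Rst but u and t have no common successor.
F3: fails — Rw0w4 and Rw0w4 but w4 and w4 have no common successor.

F1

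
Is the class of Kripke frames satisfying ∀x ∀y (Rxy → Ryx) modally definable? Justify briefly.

Definable; q → □◇q defines it

Yes: it is symmetry, defined by the B schema q → □◇q.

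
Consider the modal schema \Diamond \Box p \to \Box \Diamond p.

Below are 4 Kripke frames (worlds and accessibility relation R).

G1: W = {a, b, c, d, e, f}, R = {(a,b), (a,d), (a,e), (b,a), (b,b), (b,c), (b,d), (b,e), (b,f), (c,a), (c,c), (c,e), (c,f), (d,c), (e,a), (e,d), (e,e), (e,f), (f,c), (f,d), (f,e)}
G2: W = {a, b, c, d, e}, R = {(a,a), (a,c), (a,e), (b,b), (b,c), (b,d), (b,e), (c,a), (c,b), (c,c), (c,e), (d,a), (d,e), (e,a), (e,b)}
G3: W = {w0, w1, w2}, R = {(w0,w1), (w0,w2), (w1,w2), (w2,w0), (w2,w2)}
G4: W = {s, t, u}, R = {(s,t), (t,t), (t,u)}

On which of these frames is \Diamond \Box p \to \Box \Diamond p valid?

The schema corresponds to convergence: \forall x \forall y \forall z (Rxy \wedge Rxz \to \exists w (Ryw \wedge Rzw)).
G1: fails — Rae and Rad but e and d have no common successor.
G2: ✓.
G3: ✓.
G4: fails — Rtt and Rtu but t and u have no common successor.
Valid on: G2, G3.

G2, G3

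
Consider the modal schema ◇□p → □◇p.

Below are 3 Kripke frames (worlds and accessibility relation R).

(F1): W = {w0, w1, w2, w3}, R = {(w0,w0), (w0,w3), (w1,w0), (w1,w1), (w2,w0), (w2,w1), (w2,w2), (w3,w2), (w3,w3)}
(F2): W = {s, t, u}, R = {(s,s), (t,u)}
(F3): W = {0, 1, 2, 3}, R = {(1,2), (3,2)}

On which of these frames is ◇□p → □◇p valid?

Frame correspondent (Sahlqvist): ∀x ∀y ∀z (Rxy ∧ Rxz → ∃w (Ryw ∧ Rzw)) — i.e. convergence.
(F1): holds.
(F2): fails — Rtu and Rtu but u and u have no common successor.
(F3): fails — R12 and R12 but 2 and 2 have no common successor.

(F1)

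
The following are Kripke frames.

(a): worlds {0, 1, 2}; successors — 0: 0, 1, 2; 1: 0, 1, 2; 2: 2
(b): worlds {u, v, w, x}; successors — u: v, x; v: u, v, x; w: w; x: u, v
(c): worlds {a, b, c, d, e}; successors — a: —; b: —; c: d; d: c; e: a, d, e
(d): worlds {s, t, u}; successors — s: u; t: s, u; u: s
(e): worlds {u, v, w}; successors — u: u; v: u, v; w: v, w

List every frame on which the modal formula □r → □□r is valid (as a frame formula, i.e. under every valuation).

This is the axiom for transitivity; its first-order frame correspondent is ∀x ∀y ∀z (Rxy ∧ Ryz → Rxz).
(a): condition met.
(b): fails — Ruv and Rvu but not Ruu.
(c): fails — Rcd and Rdc but not Rcc.
(d): fails — Rsu and Rus but not Rss.
(e): fails — Rwv and Rvu but not Rwu.
Valid on: (a).

(a)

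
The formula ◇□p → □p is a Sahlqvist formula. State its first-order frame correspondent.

This schema is equivalent to the 5 axiom ◇p → □◇p.
Its frame correspondent is the Euclidean property — ∀x ∀y ∀z (Rxy ∧ Rxz → Ryz).

The Euclidean property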